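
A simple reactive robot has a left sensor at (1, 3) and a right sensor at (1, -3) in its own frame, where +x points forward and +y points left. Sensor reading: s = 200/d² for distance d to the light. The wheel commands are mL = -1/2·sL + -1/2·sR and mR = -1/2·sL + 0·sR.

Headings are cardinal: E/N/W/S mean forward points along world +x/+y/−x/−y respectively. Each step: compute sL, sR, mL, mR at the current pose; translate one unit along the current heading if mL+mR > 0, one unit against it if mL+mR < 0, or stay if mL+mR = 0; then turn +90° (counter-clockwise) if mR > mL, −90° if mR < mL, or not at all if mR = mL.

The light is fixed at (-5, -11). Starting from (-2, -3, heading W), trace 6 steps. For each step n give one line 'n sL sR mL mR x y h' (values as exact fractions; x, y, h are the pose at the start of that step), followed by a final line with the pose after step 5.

n=0: pose=(-2,-3,W); sL=200/29, sR=8/5; mL=-616/145, mR=-100/29; mL+mR=-1116/145 → advance -1; mR−mL=4/5 → turn +1·90°
n=1: pose=(-1,-3,S); sL=100/49, sR=4; mL=-148/49, mR=-50/49; mL+mR=-198/49 → advance -1; mR−mL=2 → turn +1·90°
n=2: pose=(-1,-2,E); sL=200/169, sR=200/61; mL=-23000/10309, mR=-100/169; mL+mR=-29100/10309 → advance -1; mR−mL=100/61 → turn +1·90°
n=3: pose=(-2,-2,N); sL=2, sR=25/17; mL=-59/34, mR=-1; mL+mR=-93/34 → advance -1; mR−mL=25/34 → turn +1·90°
n=4: pose=(-2,-3,W); sL=200/29, sR=8/5; mL=-616/145, mR=-100/29; mL+mR=-1116/145 → advance -1; mR−mL=4/5 → turn +1·90°
n=5: pose=(-1,-3,S); sL=100/49, sR=4; mL=-148/49, mR=-50/49; mL+mR=-198/49 → advance -1; mR−mL=2 → turn +1·90°

0 200/29 8/5 -616/145 -100/29 -2 -3 W
1 100/49 4 -148/49 -50/49 -1 -3 S
2 200/169 200/61 -23000/10309 -100/169 -1 -2 E
3 2 25/17 -59/34 -1 -2 -2 N
4 200/29 8/5 -616/145 -100/29 -2 -3 W
5 100/49 4 -148/49 -50/49 -1 -3 S
final -1 -2 E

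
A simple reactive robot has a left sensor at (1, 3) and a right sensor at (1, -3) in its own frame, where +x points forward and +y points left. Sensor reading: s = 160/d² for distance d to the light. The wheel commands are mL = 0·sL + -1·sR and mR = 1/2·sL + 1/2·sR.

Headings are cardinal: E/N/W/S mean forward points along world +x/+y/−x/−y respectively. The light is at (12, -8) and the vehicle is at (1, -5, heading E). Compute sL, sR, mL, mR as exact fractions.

20/17 8/5 -8/5 118/85

left sensor world pos  = (2, -2); dL² = 136
right sensor world pos = (2, -8); dR² = 100
sL = 160/136 = 20/17
sR = 160/100 = 8/5
mL = 0·sL + -1·sR = -8/5
mR = 1/2·sL + 1/2·sR = 118/85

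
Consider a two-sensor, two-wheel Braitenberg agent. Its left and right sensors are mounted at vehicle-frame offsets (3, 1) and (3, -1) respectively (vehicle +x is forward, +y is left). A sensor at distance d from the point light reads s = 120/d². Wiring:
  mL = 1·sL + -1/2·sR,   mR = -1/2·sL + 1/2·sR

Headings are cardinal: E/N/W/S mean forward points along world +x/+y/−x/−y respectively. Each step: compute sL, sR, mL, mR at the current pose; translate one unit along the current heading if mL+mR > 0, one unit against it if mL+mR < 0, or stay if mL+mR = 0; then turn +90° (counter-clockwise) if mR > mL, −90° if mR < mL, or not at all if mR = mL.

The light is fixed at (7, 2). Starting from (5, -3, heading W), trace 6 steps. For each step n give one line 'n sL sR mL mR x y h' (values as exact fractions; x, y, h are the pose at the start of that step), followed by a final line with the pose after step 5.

n=0: pose=(5,-3,W); sL=120/61, sR=120/41; mL=1260/2501, mR=1200/2501; mL+mR=60/61 → advance +1; mR−mL=-60/2501 → turn -1·90°
n=1: pose=(4,-3,N); sL=6, sR=15; mL=-3/2, mR=9/2; mL+mR=3 → advance +1; mR−mL=6 → turn +1·90°
n=2: pose=(4,-2,W); sL=120/61, sR=8/3; mL=116/183, mR=64/183; mL+mR=60/61 → advance +1; mR−mL=-52/183 → turn -1·90°
n=3: pose=(3,-2,N); sL=60/13, sR=12; mL=-18/13, mR=48/13; mL+mR=30/13 → advance +1; mR−mL=66/13 → turn +1·90°
n=4: pose=(3,-1,W); sL=24/13, sR=120/53; mL=492/689, mR=144/689; mL+mR=12/13 → advance +1; mR−mL=-348/689 → turn -1·90°
n=5: pose=(2,-1,N); sL=10/3, sR=15/2; mL=-5/12, mR=25/12; mL+mR=5/3 → advance +1; mR−mL=5/2 → turn +1·90°

0 120/61 120/41 1260/2501 1200/2501 5 -3 W
1 6 15 -3/2 9/2 4 -3 N
2 120/61 8/3 116/183 64/183 4 -2 W
3 60/13 12 -18/13 48/13 3 -2 N
4 24/13 120/53 492/689 144/689 3 -1 W
5 10/3 15/2 -5/12 25/12 2 -1 N
final 2 0 W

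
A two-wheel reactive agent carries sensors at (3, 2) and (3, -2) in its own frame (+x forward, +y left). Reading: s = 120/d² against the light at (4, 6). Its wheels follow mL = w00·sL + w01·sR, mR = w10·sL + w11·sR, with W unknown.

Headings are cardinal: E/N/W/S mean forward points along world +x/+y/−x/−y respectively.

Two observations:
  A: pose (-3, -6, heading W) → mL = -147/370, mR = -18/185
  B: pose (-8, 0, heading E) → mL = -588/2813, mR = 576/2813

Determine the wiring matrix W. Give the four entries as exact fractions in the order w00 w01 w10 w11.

1/2 -1 1/2 -1/2

obs A: pose=(-3,-6,W) → sL=15/37, sR=3/5, mL=-147/370, mR=-18/185
obs B: pose=(-8,0,E) → sL=120/97, sR=24/29, mL=-588/2813, mR=576/2813
sensor matrix S = [[15/37, 3/5], [120/97, 24/29]]; det S = -42336/104081
solve [mL_A; mL_B] = S·[w00; w01] and [mR_A; mR_B] = S·[w10; w11]:
  w00 = 1/2, w01 = -1, w10 = 1/2, w11 = -1/2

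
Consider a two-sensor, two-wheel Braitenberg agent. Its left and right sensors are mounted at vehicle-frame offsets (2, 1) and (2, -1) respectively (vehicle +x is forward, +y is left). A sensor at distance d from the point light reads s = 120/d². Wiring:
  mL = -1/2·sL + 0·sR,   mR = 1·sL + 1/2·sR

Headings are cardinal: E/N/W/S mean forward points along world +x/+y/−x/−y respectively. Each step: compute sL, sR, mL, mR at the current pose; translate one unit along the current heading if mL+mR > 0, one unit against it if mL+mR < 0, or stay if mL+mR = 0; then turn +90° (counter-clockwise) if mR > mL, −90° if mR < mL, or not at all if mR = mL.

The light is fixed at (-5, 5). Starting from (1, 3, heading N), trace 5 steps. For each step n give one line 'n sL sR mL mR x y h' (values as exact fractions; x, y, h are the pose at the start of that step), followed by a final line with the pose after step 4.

n=0: pose=(1,3,N); sL=24/5, sR=120/49; mL=-12/5, mR=1476/245; mL+mR=888/245 → advance +1; mR−mL=2064/245 → turn +1·90°
n=1: pose=(1,4,W); sL=6, sR=15/2; mL=-3, mR=39/4; mL+mR=27/4 → advance +1; mR−mL=51/4 → turn +1·90°
n=2: pose=(0,4,S); sL=8/3, sR=24/5; mL=-4/3, mR=76/15; mL+mR=56/15 → advance +1; mR−mL=32/5 → turn +1·90°
n=3: pose=(0,3,E); sL=12/5, sR=60/29; mL=-6/5, mR=498/145; mL+mR=324/145 → advance +1; mR−mL=672/145 → turn +1·90°
n=4: pose=(1,3,N); sL=24/5, sR=120/49; mL=-12/5, mR=1476/245; mL+mR=888/245 → advance +1; mR−mL=2064/245 → turn +1·90°

0 24/5 120/49 -12/5 1476/245 1 3 N
1 6 15/2 -3 39/4 1 4 W
2 8/3 24/5 -4/3 76/15 0 4 S
3 12/5 60/29 -6/5 498/145 0 3 E
4 24/5 120/49 -12/5 1476/245 1 3 N
final 1 4 W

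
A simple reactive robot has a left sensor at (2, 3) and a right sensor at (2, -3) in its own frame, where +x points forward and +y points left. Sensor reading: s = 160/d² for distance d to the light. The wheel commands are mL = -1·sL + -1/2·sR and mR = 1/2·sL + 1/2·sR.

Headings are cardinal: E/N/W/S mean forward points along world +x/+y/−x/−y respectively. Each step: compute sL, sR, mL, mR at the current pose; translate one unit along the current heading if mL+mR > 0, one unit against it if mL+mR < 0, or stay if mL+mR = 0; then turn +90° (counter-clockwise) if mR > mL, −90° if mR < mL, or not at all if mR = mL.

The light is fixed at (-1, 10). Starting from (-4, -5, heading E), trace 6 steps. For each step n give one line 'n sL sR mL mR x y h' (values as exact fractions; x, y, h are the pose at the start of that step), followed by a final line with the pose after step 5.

n=0: pose=(-4,-5,E); sL=32/29, sR=32/65; mL=-2544/1885, mR=1504/1885; mL+mR=-16/29 → advance -1; mR−mL=4048/1885 → turn +1·90°
n=1: pose=(-5,-5,N); sL=80/109, sR=16/17; mL=-2232/1853, mR=1552/1853; mL+mR=-40/109 → advance -1; mR−mL=3784/1853 → turn +1·90°
n=2: pose=(-5,-6,W); sL=160/397, sR=32/41; mL=-12912/16277, mR=9632/16277; mL+mR=-80/397 → advance -1; mR−mL=22544/16277 → turn +1·90°
n=3: pose=(-4,-6,S); sL=40/81, sR=4/9; mL=-58/81, mR=38/81; mL+mR=-20/81 → advance -1; mR−mL=32/27 → turn +1·90°
n=4: pose=(-4,-5,E); sL=32/29, sR=32/65; mL=-2544/1885, mR=1504/1885; mL+mR=-16/29 → advance -1; mR−mL=4048/1885 → turn +1·90°
n=5: pose=(-5,-5,N); sL=80/109, sR=16/17; mL=-2232/1853, mR=1552/1853; mL+mR=-40/109 → advance -1; mR−mL=3784/1853 → turn +1·90°

0 32/29 32/65 -2544/1885 1504/1885 -4 -5 E
1 80/109 16/17 -2232/1853 1552/1853 -5 -5 N
2 160/397 32/41 -12912/16277 9632/16277 -5 -6 W
3 40/81 4/9 -58/81 38/81 -4 -6 S
4 32/29 32/65 -2544/1885 1504/1885 -4 -5 E
5 80/109 16/17 -2232/1853 1552/1853 -5 -5 N
final -5 -6 W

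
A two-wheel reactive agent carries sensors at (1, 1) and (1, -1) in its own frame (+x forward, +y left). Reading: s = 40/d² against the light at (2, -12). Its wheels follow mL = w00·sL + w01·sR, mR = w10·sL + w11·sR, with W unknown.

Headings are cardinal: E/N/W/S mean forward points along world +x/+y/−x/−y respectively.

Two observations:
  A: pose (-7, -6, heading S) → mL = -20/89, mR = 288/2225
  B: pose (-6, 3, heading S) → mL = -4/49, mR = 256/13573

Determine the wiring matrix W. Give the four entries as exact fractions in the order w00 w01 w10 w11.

obs A: pose=(-7,-6,S) → sL=40/89, sR=8/25, mL=-20/89, mR=288/2225
obs B: pose=(-6,3,S) → sL=8/49, sR=40/277, mL=-4/49, mR=256/13573
sensor matrix S = [[40/89, 8/25], [8/49, 40/277]]; det S = 382208/30199925
solve [mL_A; mL_B] = S·[w00; w01] and [mR_A; mR_B] = S·[w10; w11]:
  w00 = -1/2, w01 = 0, w10 = 1, w11 = -1

-1/2 0 1 -1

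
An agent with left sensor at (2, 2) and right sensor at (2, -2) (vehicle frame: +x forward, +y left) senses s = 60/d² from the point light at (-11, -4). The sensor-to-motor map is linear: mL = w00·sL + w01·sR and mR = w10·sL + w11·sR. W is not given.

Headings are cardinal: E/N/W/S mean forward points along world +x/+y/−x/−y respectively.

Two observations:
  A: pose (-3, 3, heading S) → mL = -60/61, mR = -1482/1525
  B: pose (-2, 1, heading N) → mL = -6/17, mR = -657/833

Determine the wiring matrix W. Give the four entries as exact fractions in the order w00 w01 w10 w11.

0 -1 -1 -1/2

obs A: pose=(-3,3,S) → sL=12/25, sR=60/61, mL=-60/61, mR=-1482/1525
obs B: pose=(-2,1,N) → sL=30/49, sR=6/17, mL=-6/17, mR=-657/833
sensor matrix S = [[12/25, 60/61], [30/49, 6/17]]; det S = -549792/1270325
solve [mL_A; mL_B] = S·[w00; w01] and [mR_A; mR_B] = S·[w10; w11]:
  w00 = 0, w01 = -1, w10 = -1, w11 = -1/2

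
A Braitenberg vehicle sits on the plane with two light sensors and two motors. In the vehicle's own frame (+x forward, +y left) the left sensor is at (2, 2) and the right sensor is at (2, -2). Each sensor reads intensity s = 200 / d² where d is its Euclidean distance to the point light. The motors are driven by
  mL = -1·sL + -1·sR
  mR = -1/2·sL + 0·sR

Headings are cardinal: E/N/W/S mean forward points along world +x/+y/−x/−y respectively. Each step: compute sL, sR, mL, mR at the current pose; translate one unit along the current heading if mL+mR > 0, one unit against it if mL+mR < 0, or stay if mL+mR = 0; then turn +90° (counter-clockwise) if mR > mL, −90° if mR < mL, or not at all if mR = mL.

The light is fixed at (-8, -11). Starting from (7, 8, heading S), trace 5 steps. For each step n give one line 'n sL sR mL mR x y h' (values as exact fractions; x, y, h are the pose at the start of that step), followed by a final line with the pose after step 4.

n=0: pose=(7,8,S); sL=100/289, sR=100/229; mL=-51800/66181, mR=-50/289; mL+mR=-63250/66181 → advance -1; mR−mL=40350/66181 → turn +1·90°
n=1: pose=(7,9,E); sL=200/773, sR=200/613; mL=-277200/473849, mR=-100/773; mL+mR=-338500/473849 → advance -1; mR−mL=215900/473849 → turn +1·90°
n=2: pose=(6,9,N); sL=50/157, sR=10/37; mL=-3420/5809, mR=-25/157; mL+mR=-4345/5809 → advance -1; mR−mL=2495/5809 → turn +1·90°
n=3: pose=(6,8,W); sL=200/433, sR=40/117; mL=-40720/50661, mR=-100/433; mL+mR=-52420/50661 → advance -1; mR−mL=29020/50661 → turn +1·90°
n=4: pose=(7,8,S); sL=100/289, sR=100/229; mL=-51800/66181, mR=-50/289; mL+mR=-63250/66181 → advance -1; mR−mL=40350/66181 → turn +1·90°

0 100/289 100/229 -51800/66181 -50/289 7 8 S
1 200/773 200/613 -277200/473849 -100/773 7 9 E
2 50/157 10/37 -3420/5809 -25/157 6 9 N
3 200/433 40/117 -40720/50661 -100/433 6 8 W
4 100/289 100/229 -51800/66181 -50/289 7 8 S
final 7 9 E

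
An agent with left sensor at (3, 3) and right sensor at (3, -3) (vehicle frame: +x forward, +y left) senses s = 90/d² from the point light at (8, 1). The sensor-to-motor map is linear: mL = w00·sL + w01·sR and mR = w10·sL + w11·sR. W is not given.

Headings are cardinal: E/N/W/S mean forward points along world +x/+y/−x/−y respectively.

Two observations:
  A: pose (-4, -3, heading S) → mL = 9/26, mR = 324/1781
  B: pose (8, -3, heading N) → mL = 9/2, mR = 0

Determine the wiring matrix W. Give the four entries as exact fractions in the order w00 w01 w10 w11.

obs A: pose=(-4,-3,S) → sL=9/13, sR=45/137, mL=9/26, mR=324/1781
obs B: pose=(8,-3,N) → sL=9, sR=9, mL=9/2, mR=0
sensor matrix S = [[9/13, 45/137], [9, 9]]; det S = 5832/1781
solve [mL_A; mL_B] = S·[w00; w01] and [mR_A; mR_B] = S·[w10; w11]:
  w00 = 1/2, w01 = 0, w10 = 1/2, w11 = -1/2

1/2 0 1/2 -1/2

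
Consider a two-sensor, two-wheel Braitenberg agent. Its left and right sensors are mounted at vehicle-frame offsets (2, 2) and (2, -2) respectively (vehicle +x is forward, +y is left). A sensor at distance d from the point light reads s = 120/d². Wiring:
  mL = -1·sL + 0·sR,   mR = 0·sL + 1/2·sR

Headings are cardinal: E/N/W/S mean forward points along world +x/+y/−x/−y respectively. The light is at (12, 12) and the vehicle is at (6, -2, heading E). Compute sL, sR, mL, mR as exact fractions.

left sensor world pos  = (8, 0); dL² = 160
right sensor world pos = (8, -4); dR² = 272
sL = 120/160 = 3/4
sR = 120/272 = 15/34
mL = -1·sL + 0·sR = -3/4
mR = 0·sL + 1/2·sR = 15/68

3/4 15/34 -3/4 15/68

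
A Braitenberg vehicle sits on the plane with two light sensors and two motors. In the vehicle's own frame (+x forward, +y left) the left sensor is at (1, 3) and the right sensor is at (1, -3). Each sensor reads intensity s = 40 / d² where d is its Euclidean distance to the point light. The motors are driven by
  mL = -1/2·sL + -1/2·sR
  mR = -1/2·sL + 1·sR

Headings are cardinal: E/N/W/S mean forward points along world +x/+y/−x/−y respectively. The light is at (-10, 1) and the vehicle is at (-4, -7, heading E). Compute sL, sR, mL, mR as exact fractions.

20/37 4/17 -244/629 -22/629

left sensor world pos  = (-3, -4); dL² = 74
right sensor world pos = (-3, -10); dR² = 170
sL = 40/74 = 20/37
sR = 40/170 = 4/17
mL = -1/2·sL + -1/2·sR = -244/629
mR = -1/2·sL + 1·sR = -22/629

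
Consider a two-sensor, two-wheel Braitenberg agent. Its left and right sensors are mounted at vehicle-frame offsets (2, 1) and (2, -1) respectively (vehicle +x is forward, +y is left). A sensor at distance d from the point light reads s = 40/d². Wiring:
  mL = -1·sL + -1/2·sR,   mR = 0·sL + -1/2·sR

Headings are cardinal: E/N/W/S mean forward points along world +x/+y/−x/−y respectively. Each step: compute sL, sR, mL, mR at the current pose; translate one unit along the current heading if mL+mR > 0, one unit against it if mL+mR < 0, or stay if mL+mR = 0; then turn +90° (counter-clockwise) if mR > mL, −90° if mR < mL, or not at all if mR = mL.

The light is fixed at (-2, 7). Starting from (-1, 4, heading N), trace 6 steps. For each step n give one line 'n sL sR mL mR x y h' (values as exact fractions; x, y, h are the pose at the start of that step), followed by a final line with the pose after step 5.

n=0: pose=(-1,4,N); sL=40, sR=8; mL=-44, mR=-4; mL+mR=-48 → advance -1; mR−mL=40 → turn +1·90°
n=1: pose=(-1,3,W); sL=20/13, sR=4; mL=-46/13, mR=-2; mL+mR=-72/13 → advance -1; mR−mL=20/13 → turn +1·90°
n=2: pose=(0,3,S); sL=8/9, sR=40/37; mL=-476/333, mR=-20/37; mL+mR=-656/333 → advance -1; mR−mL=8/9 → turn +1·90°
n=3: pose=(0,4,E); sL=2, sR=5/4; mL=-21/8, mR=-5/8; mL+mR=-13/4 → advance -1; mR−mL=2 → turn +1·90°
n=4: pose=(-1,4,N); sL=40, sR=8; mL=-44, mR=-4; mL+mR=-48 → advance -1; mR−mL=40 → turn +1·90°
n=5: pose=(-1,3,W); sL=20/13, sR=4; mL=-46/13, mR=-2; mL+mR=-72/13 → advance -1; mR−mL=20/13 → turn +1·90°

0 40 8 -44 -4 -1 4 N
1 20/13 4 -46/13 -2 -1 3 W
2 8/9 40/37 -476/333 -20/37 0 3 S
3 2 5/4 -21/8 -5/8 0 4 E
4 40 8 -44 -4 -1 4 N
5 20/13 4 -46/13 -2 -1 3 W
final 0 3 S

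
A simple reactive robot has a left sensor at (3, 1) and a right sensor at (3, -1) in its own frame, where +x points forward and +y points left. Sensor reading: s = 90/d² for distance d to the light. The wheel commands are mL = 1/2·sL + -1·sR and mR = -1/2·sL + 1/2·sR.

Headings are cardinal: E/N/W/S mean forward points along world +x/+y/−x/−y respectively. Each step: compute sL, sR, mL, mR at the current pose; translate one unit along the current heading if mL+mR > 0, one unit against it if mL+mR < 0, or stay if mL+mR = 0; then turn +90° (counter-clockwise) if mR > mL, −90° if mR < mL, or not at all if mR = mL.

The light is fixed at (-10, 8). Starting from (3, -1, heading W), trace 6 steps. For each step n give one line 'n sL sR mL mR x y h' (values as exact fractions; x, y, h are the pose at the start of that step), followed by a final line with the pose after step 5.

0 9/20 45/82 -531/1640 81/1640 3 -1 W
1 10/41 90/313 -2125/12833 280/12833 4 -1 S
2 45/169 9/37 -1377/12506 -72/6253 4 0 E
3 90/169 90/221 -405/2873 -180/2873 3 0 N
4 9/20 45/82 -531/1640 81/1640 3 -1 W
5 10/41 90/313 -2125/12833 280/12833 4 -1 S
final 4 0 E

n=0: pose=(3,-1,W); sL=9/20, sR=45/82; mL=-531/1640, mR=81/1640; mL+mR=-45/164 → advance -1; mR−mL=153/410 → turn +1·90°
n=1: pose=(4,-1,S); sL=10/41, sR=90/313; mL=-2125/12833, mR=280/12833; mL+mR=-45/313 → advance -1; mR−mL=2405/12833 → turn +1·90°
n=2: pose=(4,0,E); sL=45/169, sR=9/37; mL=-1377/12506, mR=-72/6253; mL+mR=-9/74 → advance -1; mR−mL=1233/12506 → turn +1·90°
n=3: pose=(3,0,N); sL=90/169, sR=90/221; mL=-405/2873, mR=-180/2873; mL+mR=-45/221 → advance -1; mR−mL=225/2873 → turn +1·90°
n=4: pose=(3,-1,W); sL=9/20, sR=45/82; mL=-531/1640, mR=81/1640; mL+mR=-45/164 → advance -1; mR−mL=153/410 → turn +1·90°
n=5: pose=(4,-1,S); sL=10/41, sR=90/313; mL=-2125/12833, mR=280/12833; mL+mR=-45/313 → advance -1; mR−mL=2405/12833 → turn +1·90°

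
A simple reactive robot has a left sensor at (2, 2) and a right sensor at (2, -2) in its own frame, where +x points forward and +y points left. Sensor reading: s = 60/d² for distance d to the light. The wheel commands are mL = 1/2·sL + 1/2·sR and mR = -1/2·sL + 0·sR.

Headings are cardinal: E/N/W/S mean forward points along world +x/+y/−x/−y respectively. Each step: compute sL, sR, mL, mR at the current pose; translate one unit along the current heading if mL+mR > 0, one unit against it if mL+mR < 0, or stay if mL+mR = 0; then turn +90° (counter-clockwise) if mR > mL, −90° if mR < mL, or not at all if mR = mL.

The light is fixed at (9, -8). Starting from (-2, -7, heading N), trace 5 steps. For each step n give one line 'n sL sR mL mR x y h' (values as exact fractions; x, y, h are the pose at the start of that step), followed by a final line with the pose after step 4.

0 30/89 2/3 134/267 -15/89 -2 -7 N
1 60/97 20/27 1780/2619 -30/97 -2 -6 E
2 15/16 5/12 65/96 -15/32 -1 -6 S
3 12/29 20/51 596/1479 -6/29 -1 -7 W
4 30/89 2/3 134/267 -15/89 -2 -7 N
final -2 -6 E

n=0: pose=(-2,-7,N); sL=30/89, sR=2/3; mL=134/267, mR=-15/89; mL+mR=1/3 → advance +1; mR−mL=-179/267 → turn -1·90°
n=1: pose=(-2,-6,E); sL=60/97, sR=20/27; mL=1780/2619, mR=-30/97; mL+mR=10/27 → advance +1; mR−mL=-2590/2619 → turn -1·90°
n=2: pose=(-1,-6,S); sL=15/16, sR=5/12; mL=65/96, mR=-15/32; mL+mR=5/24 → advance +1; mR−mL=-55/48 → turn -1·90°
n=3: pose=(-1,-7,W); sL=12/29, sR=20/51; mL=596/1479, mR=-6/29; mL+mR=10/51 → advance +1; mR−mL=-902/1479 → turn -1·90°
n=4: pose=(-2,-7,N); sL=30/89, sR=2/3; mL=134/267, mR=-15/89; mL+mR=1/3 → advance +1; mR−mL=-179/267 → turn -1·90°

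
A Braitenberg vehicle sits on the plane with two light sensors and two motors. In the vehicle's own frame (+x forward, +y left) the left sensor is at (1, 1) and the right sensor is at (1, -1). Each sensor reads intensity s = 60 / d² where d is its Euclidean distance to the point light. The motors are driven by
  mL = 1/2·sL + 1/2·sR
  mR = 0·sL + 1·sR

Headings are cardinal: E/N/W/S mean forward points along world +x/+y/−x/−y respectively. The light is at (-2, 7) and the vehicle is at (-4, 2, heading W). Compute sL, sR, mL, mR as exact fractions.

left sensor world pos  = (-5, 1); dL² = 45
right sensor world pos = (-5, 3); dR² = 25
sL = 60/45 = 4/3
sR = 60/25 = 12/5
mL = 1/2·sL + 1/2·sR = 28/15
mR = 0·sL + 1·sR = 12/5

4/3 12/5 28/15 12/5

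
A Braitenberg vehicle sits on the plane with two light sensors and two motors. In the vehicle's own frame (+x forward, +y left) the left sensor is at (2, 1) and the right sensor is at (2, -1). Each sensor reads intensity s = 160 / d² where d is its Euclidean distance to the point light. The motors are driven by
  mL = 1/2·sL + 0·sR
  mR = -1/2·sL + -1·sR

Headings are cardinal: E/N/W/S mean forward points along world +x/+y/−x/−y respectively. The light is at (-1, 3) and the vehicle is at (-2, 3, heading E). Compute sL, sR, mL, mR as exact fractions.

left sensor world pos  = (0, 4); dL² = 2
right sensor world pos = (0, 2); dR² = 2
sL = 160/2 = 80
sR = 160/2 = 80
mL = 1/2·sL + 0·sR = 40
mR = -1/2·sL + -1·sR = -120

80 80 40 -120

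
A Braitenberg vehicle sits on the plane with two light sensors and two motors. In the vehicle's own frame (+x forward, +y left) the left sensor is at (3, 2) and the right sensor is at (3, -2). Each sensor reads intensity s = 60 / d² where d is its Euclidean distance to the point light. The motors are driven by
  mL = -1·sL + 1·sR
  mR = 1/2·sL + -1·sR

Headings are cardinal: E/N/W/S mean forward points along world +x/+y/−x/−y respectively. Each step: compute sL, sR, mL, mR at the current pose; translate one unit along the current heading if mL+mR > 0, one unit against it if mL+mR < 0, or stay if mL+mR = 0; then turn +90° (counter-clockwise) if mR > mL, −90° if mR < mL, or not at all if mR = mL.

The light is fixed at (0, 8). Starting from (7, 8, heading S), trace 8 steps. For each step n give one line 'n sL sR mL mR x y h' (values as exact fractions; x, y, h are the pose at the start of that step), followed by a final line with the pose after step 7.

0 2/3 30/17 56/51 -73/51 7 8 S
1 60/17 12/5 -96/85 -54/85 7 9 W
2 15/26 3/2 12/13 -63/52 8 9 S
3 12/5 60/41 -192/205 -54/205 8 10 W
4 30/61 6/5 216/305 -291/305 9 10 S
5 60/37 60/61 -1440/2257 -390/2257 9 11 W
6 5/12 15/16 25/48 -35/48 10 11 S
7 60/53 12/17 -384/901 -126/901 10 12 W
final 11 12 S

n=0: pose=(7,8,S); sL=2/3, sR=30/17; mL=56/51, mR=-73/51; mL+mR=-1/3 → advance -1; mR−mL=-43/17 → turn -1·90°
n=1: pose=(7,9,W); sL=60/17, sR=12/5; mL=-96/85, mR=-54/85; mL+mR=-30/17 → advance -1; mR−mL=42/85 → turn +1·90°
n=2: pose=(8,9,S); sL=15/26, sR=3/2; mL=12/13, mR=-63/52; mL+mR=-15/52 → advance -1; mR−mL=-111/52 → turn -1·90°
n=3: pose=(8,10,W); sL=12/5, sR=60/41; mL=-192/205, mR=-54/205; mL+mR=-6/5 → advance -1; mR−mL=138/205 → turn +1·90°
n=4: pose=(9,10,S); sL=30/61, sR=6/5; mL=216/305, mR=-291/305; mL+mR=-15/61 → advance -1; mR−mL=-507/305 → turn -1·90°
n=5: pose=(9,11,W); sL=60/37, sR=60/61; mL=-1440/2257, mR=-390/2257; mL+mR=-30/37 → advance -1; mR−mL=1050/2257 → turn +1·90°
n=6: pose=(10,11,S); sL=5/12, sR=15/16; mL=25/48, mR=-35/48; mL+mR=-5/24 → advance -1; mR−mL=-5/4 → turn -1·90°
n=7: pose=(10,12,W); sL=60/53, sR=12/17; mL=-384/901, mR=-126/901; mL+mR=-30/53 → advance -1; mR−mL=258/901 → turn +1·90°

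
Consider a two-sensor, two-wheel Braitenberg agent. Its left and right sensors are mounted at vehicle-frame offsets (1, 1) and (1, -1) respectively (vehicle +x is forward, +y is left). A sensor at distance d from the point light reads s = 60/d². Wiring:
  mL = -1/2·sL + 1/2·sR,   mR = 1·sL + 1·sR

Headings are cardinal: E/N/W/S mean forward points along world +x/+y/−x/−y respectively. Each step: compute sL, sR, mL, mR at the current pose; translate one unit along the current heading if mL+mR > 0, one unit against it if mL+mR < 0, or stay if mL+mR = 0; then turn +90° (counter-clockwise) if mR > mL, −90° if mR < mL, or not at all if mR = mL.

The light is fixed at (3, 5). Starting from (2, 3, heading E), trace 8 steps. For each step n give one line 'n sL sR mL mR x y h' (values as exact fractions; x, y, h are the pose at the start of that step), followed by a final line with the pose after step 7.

0 60 20/3 -80/3 200/3 2 3 E
1 30 30 0 60 3 3 N
2 12 60 24 72 3 4 W
3 15 15/2 -15/4 45/2 2 4 S
4 60 20/3 -80/3 200/3 2 3 E
5 30 30 0 60 3 3 N
6 12 60 24 72 3 4 W
7 15 15/2 -15/4 45/2 2 4 S
final 2 3 E

n=0: pose=(2,3,E); sL=60, sR=20/3; mL=-80/3, mR=200/3; mL+mR=40 → advance +1; mR−mL=280/3 → turn +1·90°
n=1: pose=(3,3,N); sL=30, sR=30; mL=0, mR=60; mL+mR=60 → advance +1; mR−mL=60 → turn +1·90°
n=2: pose=(3,4,W); sL=12, sR=60; mL=24, mR=72; mL+mR=96 → advance +1; mR−mL=48 → turn +1·90°
n=3: pose=(2,4,S); sL=15, sR=15/2; mL=-15/4, mR=45/2; mL+mR=75/4 → advance +1; mR−mL=105/4 → turn +1·90°
n=4: pose=(2,3,E); sL=60, sR=20/3; mL=-80/3, mR=200/3; mL+mR=40 → advance +1; mR−mL=280/3 → turn +1·90°
n=5: pose=(3,3,N); sL=30, sR=30; mL=0, mR=60; mL+mR=60 → advance +1; mR−mL=60 → turn +1·90°
n=6: pose=(3,4,W); sL=12, sR=60; mL=24, mR=72; mL+mR=96 → advance +1; mR−mL=48 → turn +1·90°
n=7: pose=(2,4,S); sL=15, sR=15/2; mL=-15/4, mR=45/2; mL+mR=75/4 → advance +1; mR−mL=105/4 → turn +1·90°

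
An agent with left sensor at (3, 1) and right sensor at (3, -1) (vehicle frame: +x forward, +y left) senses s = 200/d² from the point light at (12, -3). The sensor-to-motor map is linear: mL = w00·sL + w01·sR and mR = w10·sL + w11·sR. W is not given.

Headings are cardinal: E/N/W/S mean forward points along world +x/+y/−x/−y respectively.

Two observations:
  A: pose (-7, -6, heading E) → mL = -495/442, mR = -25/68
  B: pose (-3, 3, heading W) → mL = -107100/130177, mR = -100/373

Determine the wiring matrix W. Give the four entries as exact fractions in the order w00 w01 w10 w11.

obs A: pose=(-7,-6,E) → sL=10/13, sR=25/34, mL=-495/442, mR=-25/68
obs B: pose=(-3,3,W) → sL=200/349, sR=200/373, mL=-107100/130177, mR=-100/373
sensor matrix S = [[10/13, 25/34], [200/349, 200/373]]; det S = -256500/28769117
solve [mL_A; mL_B] = S·[w00; w01] and [mR_A; mR_B] = S·[w10; w11]:
  w00 = -1/2, w01 = -1, w10 = 0, w11 = -1/2

-1/2 -1 0 -1/2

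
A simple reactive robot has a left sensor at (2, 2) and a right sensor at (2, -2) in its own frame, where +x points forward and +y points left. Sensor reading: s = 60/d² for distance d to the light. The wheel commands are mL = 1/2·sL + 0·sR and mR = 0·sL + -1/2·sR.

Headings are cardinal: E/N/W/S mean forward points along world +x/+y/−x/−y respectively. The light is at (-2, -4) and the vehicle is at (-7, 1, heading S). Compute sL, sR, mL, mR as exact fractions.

10/3 30/29 5/3 -15/29

left sensor world pos  = (-5, -1); dL² = 18
right sensor world pos = (-9, -1); dR² = 58
sL = 60/18 = 10/3
sR = 60/58 = 30/29
mL = 1/2·sL + 0·sR = 5/3
mR = 0·sL + -1/2·sR = -15/29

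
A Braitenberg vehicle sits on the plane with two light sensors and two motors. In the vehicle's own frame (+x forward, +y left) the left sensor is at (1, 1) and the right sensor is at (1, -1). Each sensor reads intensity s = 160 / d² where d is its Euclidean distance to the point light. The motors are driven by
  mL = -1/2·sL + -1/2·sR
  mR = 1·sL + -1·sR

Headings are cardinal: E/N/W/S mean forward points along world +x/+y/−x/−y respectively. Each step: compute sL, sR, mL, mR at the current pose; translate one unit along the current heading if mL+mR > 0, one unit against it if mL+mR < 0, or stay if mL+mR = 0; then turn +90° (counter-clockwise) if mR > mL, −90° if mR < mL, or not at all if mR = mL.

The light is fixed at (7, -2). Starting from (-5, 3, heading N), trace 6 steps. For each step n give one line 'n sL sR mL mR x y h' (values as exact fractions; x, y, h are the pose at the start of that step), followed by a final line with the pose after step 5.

n=0: pose=(-5,3,N); sL=32/41, sR=160/157; mL=-5792/6437, mR=-1536/6437; mL+mR=-7328/6437 → advance -1; mR−mL=4256/6437 → turn +1·90°
n=1: pose=(-5,2,W); sL=80/89, sR=80/97; mL=-7440/8633, mR=640/8633; mL+mR=-6800/8633 → advance -1; mR−mL=8080/8633 → turn +1·90°
n=2: pose=(-4,2,S); sL=160/109, sR=160/153; mL=-20960/16677, mR=7040/16677; mL+mR=-4640/5559 → advance -1; mR−mL=28000/16677 → turn +1·90°
n=3: pose=(-4,3,E); sL=20/17, sR=40/29; mL=-630/493, mR=-100/493; mL+mR=-730/493 → advance -1; mR−mL=530/493 → turn +1·90°
n=4: pose=(-5,3,N); sL=32/41, sR=160/157; mL=-5792/6437, mR=-1536/6437; mL+mR=-7328/6437 → advance -1; mR−mL=4256/6437 → turn +1·90°
n=5: pose=(-5,2,W); sL=80/89, sR=80/97; mL=-7440/8633, mR=640/8633; mL+mR=-6800/8633 → advance -1; mR−mL=8080/8633 → turn +1·90°

0 32/41 160/157 -5792/6437 -1536/6437 -5 3 N
1 80/89 80/97 -7440/8633 640/8633 -5 2 W
2 160/109 160/153 -20960/16677 7040/16677 -4 2 S
3 20/17 40/29 -630/493 -100/493 -4 3 E
4 32/41 160/157 -5792/6437 -1536/6437 -5 3 N
5 80/89 80/97 -7440/8633 640/8633 -5 2 W
final -4 2 S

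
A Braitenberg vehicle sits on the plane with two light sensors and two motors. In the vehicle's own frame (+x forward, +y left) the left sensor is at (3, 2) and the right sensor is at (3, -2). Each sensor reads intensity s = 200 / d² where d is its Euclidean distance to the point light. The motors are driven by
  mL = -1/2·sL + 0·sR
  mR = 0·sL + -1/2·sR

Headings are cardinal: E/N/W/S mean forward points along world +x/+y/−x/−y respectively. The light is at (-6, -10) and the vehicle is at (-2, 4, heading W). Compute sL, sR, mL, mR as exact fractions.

left sensor world pos  = (-5, 2); dL² = 145
right sensor world pos = (-5, 6); dR² = 257
sL = 200/145 = 40/29
sR = 200/257 = 200/257
mL = -1/2·sL + 0·sR = -20/29
mR = 0·sL + -1/2·sR = -100/257

40/29 200/257 -20/29 -100/257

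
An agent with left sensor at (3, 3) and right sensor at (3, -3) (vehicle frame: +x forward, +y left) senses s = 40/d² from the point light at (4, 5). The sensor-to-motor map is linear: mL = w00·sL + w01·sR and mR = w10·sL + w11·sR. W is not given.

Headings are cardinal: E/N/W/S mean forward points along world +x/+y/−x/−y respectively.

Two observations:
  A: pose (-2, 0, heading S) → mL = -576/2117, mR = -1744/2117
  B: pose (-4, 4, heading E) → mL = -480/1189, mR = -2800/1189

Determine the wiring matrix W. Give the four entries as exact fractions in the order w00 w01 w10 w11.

obs A: pose=(-2,0,S) → sL=40/73, sR=8/29, mL=-576/2117, mR=-1744/2117
obs B: pose=(-4,4,E) → sL=40/29, sR=40/41, mL=-480/1189, mR=-2800/1189
sensor matrix S = [[40/73, 8/29], [40/29, 40/41]]; det S = 387840/2517113
solve [mL_A; mL_B] = S·[w00; w01] and [mR_A; mR_B] = S·[w10; w11]:
  w00 = -1, w01 = 1, w10 = -1, w11 = -1

-1 1 -1 -1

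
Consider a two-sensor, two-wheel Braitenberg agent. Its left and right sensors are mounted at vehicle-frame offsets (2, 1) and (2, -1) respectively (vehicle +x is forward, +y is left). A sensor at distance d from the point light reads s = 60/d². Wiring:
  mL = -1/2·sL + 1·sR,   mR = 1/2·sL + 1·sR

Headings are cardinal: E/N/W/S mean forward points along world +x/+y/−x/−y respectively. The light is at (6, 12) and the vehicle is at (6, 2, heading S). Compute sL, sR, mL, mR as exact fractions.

12/29 12/29 6/29 18/29

left sensor world pos  = (7, 0); dL² = 145
right sensor world pos = (5, 0); dR² = 145
sL = 60/145 = 12/29
sR = 60/145 = 12/29
mL = -1/2·sL + 1·sR = 6/29
mR = 1/2·sL + 1·sR = 18/29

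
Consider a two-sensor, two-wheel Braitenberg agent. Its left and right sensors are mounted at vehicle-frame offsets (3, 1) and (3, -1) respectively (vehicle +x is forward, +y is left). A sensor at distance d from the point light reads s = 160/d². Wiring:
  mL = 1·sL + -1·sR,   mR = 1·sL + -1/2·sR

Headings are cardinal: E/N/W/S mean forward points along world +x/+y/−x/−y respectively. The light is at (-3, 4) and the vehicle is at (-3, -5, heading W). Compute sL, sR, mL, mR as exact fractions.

left sensor world pos  = (-6, -6); dL² = 109
right sensor world pos = (-6, -4); dR² = 73
sL = 160/109 = 160/109
sR = 160/73 = 160/73
mL = 1·sL + -1·sR = -5760/7957
mR = 1·sL + -1/2·sR = 2960/7957

160/109 160/73 -5760/7957 2960/7957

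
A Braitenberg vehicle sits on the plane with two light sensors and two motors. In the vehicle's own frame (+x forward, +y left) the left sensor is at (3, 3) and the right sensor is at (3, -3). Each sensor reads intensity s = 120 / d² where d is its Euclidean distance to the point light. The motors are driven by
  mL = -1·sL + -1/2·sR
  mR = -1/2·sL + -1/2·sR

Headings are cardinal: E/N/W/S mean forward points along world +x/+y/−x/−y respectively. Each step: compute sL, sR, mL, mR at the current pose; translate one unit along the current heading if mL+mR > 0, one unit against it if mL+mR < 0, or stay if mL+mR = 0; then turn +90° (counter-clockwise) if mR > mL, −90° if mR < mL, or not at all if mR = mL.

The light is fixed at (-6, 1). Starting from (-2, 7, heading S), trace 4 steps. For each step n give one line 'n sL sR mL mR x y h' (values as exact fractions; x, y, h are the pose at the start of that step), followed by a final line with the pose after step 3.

0 60/29 12 -234/29 -204/29 -2 7 S
1 120/149 24/13 -3348/1937 -2568/1937 -2 8 E
2 6/5 15/17 -279/170 -177/170 -3 8 N
3 40/3 40/27 -380/27 -200/27 -3 7 W
final -2 7 S

n=0: pose=(-2,7,S); sL=60/29, sR=12; mL=-234/29, mR=-204/29; mL+mR=-438/29 → advance -1; mR−mL=30/29 → turn +1·90°
n=1: pose=(-2,8,E); sL=120/149, sR=24/13; mL=-3348/1937, mR=-2568/1937; mL+mR=-5916/1937 → advance -1; mR−mL=60/149 → turn +1·90°
n=2: pose=(-3,8,N); sL=6/5, sR=15/17; mL=-279/170, mR=-177/170; mL+mR=-228/85 → advance -1; mR−mL=3/5 → turn +1·90°
n=3: pose=(-3,7,W); sL=40/3, sR=40/27; mL=-380/27, mR=-200/27; mL+mR=-580/27 → advance -1; mR−mL=20/3 → turn +1·90°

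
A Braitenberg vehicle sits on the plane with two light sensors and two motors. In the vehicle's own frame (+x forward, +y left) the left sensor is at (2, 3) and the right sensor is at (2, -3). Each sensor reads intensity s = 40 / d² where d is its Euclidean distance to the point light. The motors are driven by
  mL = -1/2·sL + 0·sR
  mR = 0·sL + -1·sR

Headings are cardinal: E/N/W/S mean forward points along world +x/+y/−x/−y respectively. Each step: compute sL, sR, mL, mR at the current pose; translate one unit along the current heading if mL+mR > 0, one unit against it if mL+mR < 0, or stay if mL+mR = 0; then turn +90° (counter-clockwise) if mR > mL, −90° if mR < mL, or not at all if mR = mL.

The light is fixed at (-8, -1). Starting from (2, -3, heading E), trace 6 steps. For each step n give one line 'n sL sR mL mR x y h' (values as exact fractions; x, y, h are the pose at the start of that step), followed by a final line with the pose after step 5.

0 8/29 40/169 -4/29 -40/169 2 -3 E
1 1/4 10/13 -1/8 -10/13 1 -3 S
2 8/13 40/53 -4/13 -40/53 1 -2 W
3 4/5 4/17 -2/5 -4/17 2 -2 N
4 40/89 8/13 -20/89 -8/13 2 -3 W
5 5/8 10/49 -5/16 -10/49 3 -3 N
final 3 -4 W

n=0: pose=(2,-3,E); sL=8/29, sR=40/169; mL=-4/29, mR=-40/169; mL+mR=-1836/4901 → advance -1; mR−mL=-484/4901 → turn -1·90°
n=1: pose=(1,-3,S); sL=1/4, sR=10/13; mL=-1/8, mR=-10/13; mL+mR=-93/104 → advance -1; mR−mL=-67/104 → turn -1·90°
n=2: pose=(1,-2,W); sL=8/13, sR=40/53; mL=-4/13, mR=-40/53; mL+mR=-732/689 → advance -1; mR−mL=-308/689 → turn -1·90°
n=3: pose=(2,-2,N); sL=4/5, sR=4/17; mL=-2/5, mR=-4/17; mL+mR=-54/85 → advance -1; mR−mL=14/85 → turn +1·90°
n=4: pose=(2,-3,W); sL=40/89, sR=8/13; mL=-20/89, mR=-8/13; mL+mR=-972/1157 → advance -1; mR−mL=-452/1157 → turn -1·90°
n=5: pose=(3,-3,N); sL=5/8, sR=10/49; mL=-5/16, mR=-10/49; mL+mR=-405/784 → advance -1; mR−mL=85/784 → turn +1·90°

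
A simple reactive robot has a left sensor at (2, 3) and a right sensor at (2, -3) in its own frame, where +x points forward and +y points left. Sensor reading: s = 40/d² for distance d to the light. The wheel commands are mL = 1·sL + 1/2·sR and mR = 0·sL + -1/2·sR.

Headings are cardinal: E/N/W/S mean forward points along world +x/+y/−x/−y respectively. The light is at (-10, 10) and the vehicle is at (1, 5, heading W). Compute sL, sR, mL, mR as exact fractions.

8/29 8/17 252/493 -4/17

left sensor world pos  = (-1, 2); dL² = 145
right sensor world pos = (-1, 8); dR² = 85
sL = 40/145 = 8/29
sR = 40/85 = 8/17
mL = 1·sL + 1/2·sR = 252/493
mR = 0·sL + -1/2·sR = -4/17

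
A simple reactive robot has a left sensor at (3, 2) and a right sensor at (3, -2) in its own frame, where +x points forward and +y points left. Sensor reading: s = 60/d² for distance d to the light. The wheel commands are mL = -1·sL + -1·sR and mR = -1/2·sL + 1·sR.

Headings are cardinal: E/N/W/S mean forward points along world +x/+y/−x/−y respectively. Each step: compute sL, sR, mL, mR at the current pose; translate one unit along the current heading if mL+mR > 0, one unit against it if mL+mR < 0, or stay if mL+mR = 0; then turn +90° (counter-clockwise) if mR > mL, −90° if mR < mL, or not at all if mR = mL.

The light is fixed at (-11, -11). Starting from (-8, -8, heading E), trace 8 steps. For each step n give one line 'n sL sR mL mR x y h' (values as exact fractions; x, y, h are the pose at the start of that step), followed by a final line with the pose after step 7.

0 60/61 60/37 -5880/2257 2550/2257 -8 -8 E
1 5/3 15/13 -110/39 25/78 -9 -8 N
2 60 60/17 -1080/17 -450/17 -9 -9 W
3 30/13 30 -420/13 375/13 -8 -9 S
4 60/61 60/37 -5880/2257 2550/2257 -8 -8 E
5 5/3 15/13 -110/39 25/78 -9 -8 N
6 60 60/17 -1080/17 -450/17 -9 -9 W
7 30/13 30 -420/13 375/13 -8 -9 S
final -8 -8 E

n=0: pose=(-8,-8,E); sL=60/61, sR=60/37; mL=-5880/2257, mR=2550/2257; mL+mR=-90/61 → advance -1; mR−mL=8430/2257 → turn +1·90°
n=1: pose=(-9,-8,N); sL=5/3, sR=15/13; mL=-110/39, mR=25/78; mL+mR=-5/2 → advance -1; mR−mL=245/78 → turn +1·90°
n=2: pose=(-9,-9,W); sL=60, sR=60/17; mL=-1080/17, mR=-450/17; mL+mR=-90 → advance -1; mR−mL=630/17 → turn +1·90°
n=3: pose=(-8,-9,S); sL=30/13, sR=30; mL=-420/13, mR=375/13; mL+mR=-45/13 → advance -1; mR−mL=795/13 → turn +1·90°
n=4: pose=(-8,-8,E); sL=60/61, sR=60/37; mL=-5880/2257, mR=2550/2257; mL+mR=-90/61 → advance -1; mR−mL=8430/2257 → turn +1·90°
n=5: pose=(-9,-8,N); sL=5/3, sR=15/13; mL=-110/39, mR=25/78; mL+mR=-5/2 → advance -1; mR−mL=245/78 → turn +1·90°
n=6: pose=(-9,-9,W); sL=60, sR=60/17; mL=-1080/17, mR=-450/17; mL+mR=-90 → advance -1; mR−mL=630/17 → turn +1·90°
n=7: pose=(-8,-9,S); sL=30/13, sR=30; mL=-420/13, mR=375/13; mL+mR=-45/13 → advance -1; mR−mL=795/13 → turn +1·90°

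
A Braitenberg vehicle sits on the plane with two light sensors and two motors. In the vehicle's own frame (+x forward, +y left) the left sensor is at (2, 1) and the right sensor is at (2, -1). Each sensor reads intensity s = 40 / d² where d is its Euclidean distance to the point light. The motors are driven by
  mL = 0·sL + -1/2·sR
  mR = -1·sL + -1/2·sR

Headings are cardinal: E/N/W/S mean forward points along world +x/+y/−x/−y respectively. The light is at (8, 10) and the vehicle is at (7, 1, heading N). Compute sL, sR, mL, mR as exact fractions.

left sensor world pos  = (6, 3); dL² = 53
right sensor world pos = (8, 3); dR² = 49
sL = 40/53 = 40/53
sR = 40/49 = 40/49
mL = 0·sL + -1/2·sR = -20/49
mR = -1·sL + -1/2·sR = -3020/2597

40/53 40/49 -20/49 -3020/2597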